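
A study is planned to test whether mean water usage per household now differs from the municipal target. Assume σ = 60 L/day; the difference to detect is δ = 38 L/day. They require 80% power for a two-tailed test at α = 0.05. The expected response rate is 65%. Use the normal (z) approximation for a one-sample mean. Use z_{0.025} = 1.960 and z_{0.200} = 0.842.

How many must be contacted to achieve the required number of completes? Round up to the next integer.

n = (z_{α/2} + z_β)² · σ² / δ²
  = (1.960 + 0.842)² · 60² / 38²
  = 7.8512 · 3600 / 1444
  = 19.57
Adjust for 65% response: 19.57 / 0.65 = 30.11.
Round up → n = 31.

n = 31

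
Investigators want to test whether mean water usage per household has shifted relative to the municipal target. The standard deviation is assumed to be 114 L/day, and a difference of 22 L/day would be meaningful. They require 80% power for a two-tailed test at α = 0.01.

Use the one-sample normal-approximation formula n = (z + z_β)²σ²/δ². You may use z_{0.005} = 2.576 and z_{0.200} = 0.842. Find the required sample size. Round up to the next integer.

n = (z_{α/2} + z_β)² · σ² / δ²
  = (2.576 + 0.842)² · 114² / 22²
  = 11.6827 · 12996 / 484
  = 313.70
Round up → n = 314.

n = 314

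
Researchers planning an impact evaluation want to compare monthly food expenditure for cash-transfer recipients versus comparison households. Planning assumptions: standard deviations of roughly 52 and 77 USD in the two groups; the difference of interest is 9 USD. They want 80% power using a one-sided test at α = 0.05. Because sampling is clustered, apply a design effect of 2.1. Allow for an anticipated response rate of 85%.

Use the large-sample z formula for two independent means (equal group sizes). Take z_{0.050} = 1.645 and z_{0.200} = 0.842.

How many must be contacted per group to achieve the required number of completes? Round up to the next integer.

n = 1629 per group

n = (z_α + z_β)² · (σ₁² + σ₂²) / δ²
  = (1.645 + 0.842)² · (52² + 77² = 8633) / 9²
  = 6.1852 · 8633 / 81
  = 659.22
Design effect: 2.1 × 659.22 = 1384.36.
Adjust for 85% response: 1384.36 / 0.85 = 1628.65.
Round up → n = 1629 per group.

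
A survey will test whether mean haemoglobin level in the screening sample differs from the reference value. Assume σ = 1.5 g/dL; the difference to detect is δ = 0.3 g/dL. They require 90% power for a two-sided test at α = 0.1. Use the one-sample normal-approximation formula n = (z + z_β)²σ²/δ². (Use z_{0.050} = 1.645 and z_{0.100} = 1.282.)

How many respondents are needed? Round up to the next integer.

n = (z_{α/2} + z_β)² · σ² / δ²
  = (1.645 + 1.282)² · 1.5² / 0.3²
  = 8.5673 · 2.25 / 0.09
  = 214.18
Round up → n = 215.

n = 215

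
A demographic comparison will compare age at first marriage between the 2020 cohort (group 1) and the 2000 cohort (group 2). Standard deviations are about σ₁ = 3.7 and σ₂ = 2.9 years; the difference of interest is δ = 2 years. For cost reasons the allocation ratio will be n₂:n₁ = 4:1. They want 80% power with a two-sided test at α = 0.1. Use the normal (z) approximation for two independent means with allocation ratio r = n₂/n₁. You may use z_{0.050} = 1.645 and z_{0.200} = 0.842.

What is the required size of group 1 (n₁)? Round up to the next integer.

n₁ = 25

n₁ = (z_{α/2} + z_β)² · (σ₁² + σ₂²/r) / δ²
   = (1.645 + 0.842)² · (3.7² + 2.9²/4) / 2²
   = 6.1852 · (13.69 + 2.1025) / 4
   = 6.1852 · 15.7925 / 4
   = 24.42
Round up → n₁ = 25; n₂ = r·n₁ = 4 × 25 = 100.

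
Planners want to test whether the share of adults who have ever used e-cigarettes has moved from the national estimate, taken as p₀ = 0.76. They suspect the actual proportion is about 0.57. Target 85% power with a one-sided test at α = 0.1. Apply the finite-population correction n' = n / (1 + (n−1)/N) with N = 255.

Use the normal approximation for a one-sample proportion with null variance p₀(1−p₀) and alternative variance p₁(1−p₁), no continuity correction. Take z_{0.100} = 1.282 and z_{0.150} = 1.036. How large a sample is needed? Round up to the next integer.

n = 28

n = [z_α·√(p₀q₀) + z_β·√(p₁q₁)]² / (p₁ − p₀)²
  = [1.282·√(0.76·0.24) + 1.036·√(0.57·0.43)]² / (-0.19)²
  = [1.282·0.4271 + 1.036·0.4951]² / 0.0361
  = [1.0604]² / 0.0361
  = 31.15
Finite-population correction (N = 255): 31.15 / (1 + (31.15 − 1)/255) = 27.86.
Round up → n = 28.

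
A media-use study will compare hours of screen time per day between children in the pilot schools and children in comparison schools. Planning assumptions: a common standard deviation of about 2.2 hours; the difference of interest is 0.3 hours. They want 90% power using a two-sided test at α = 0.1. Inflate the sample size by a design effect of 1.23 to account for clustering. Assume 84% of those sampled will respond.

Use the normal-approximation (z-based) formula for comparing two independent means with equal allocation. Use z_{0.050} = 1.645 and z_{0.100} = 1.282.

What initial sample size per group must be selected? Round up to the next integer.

n = (z_{α/2} + z_β)² · (σ₁² + σ₂²) / δ²
  = (1.645 + 1.282)² · (2·2.2² = 9.68) / 0.3²
  = 8.5673 · 9.68 / 0.09
  = 921.46
Design effect: 1.23 × 921.46 = 1133.40.
Adjust for 84% response: 1133.40 / 0.84 = 1349.29.
Round up → n = 1350 per group.

n = 1350 per group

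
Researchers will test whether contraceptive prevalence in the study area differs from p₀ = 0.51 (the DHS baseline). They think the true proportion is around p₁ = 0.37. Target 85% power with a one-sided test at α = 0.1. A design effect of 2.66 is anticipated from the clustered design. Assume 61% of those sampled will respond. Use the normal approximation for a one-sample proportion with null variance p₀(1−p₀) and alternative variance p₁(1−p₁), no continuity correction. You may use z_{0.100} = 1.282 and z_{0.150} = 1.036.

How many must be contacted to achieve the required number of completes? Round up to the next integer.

n = [z_α·√(p₀q₀) + z_β·√(p₁q₁)]² / (p₁ − p₀)²
  = [1.282·√(0.51·0.49) + 1.036·√(0.37·0.63)]² / (-0.14)²
  = [1.282·0.4999 + 1.036·0.4828]² / 0.0196
  = [1.1411]² / 0.0196
  = 66.43
Design effect: 2.66 × 66.43 = 176.70.
Adjust for 61% response: 176.70 / 0.61 = 289.67.
Round up → n = 290.

n = 290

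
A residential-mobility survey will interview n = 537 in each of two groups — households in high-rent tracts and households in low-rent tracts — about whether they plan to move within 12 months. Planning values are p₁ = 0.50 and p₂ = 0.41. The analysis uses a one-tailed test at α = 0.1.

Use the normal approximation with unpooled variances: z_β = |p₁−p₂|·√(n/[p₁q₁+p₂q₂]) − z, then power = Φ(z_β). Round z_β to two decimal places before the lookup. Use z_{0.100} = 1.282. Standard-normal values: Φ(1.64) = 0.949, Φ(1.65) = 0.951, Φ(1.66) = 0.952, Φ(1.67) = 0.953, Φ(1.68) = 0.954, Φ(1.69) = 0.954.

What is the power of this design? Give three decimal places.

z_β = |p₁−p₂|·√(n/[p₁q₁+p₂q₂]) − z_α
    = 0.09 · √(537/0.4919) − 1.282
    = 0.09 · 33.0407 − 1.282
    = 2.9737 − 1.282 = 1.6917 → 1.69
Power = Φ(1.69) = 0.954.

Power ≈ 0.954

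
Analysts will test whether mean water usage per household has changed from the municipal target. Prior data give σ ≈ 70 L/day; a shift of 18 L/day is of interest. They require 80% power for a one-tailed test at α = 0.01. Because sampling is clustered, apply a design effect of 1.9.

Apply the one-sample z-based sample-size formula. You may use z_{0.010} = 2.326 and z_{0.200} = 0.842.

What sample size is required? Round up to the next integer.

n = 289

n = (z_α + z_β)² · σ² / δ²
  = (2.326 + 0.842)² · 70² / 18²
  = 10.0362 · 4900 / 324
  = 151.78
Design effect: 1.9 × 151.78 = 288.39.
Round up → n = 289.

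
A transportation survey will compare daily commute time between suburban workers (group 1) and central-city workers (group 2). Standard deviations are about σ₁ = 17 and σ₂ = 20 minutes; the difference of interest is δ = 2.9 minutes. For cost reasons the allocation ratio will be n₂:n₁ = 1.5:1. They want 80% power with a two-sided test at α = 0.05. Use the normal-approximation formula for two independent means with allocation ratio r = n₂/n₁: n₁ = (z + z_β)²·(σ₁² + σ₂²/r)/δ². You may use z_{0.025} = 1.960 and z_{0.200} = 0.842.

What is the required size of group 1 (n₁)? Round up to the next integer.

n₁ = (z_{α/2} + z_β)² · (σ₁² + σ₂²/r) / δ²
   = (1.960 + 0.842)² · (17² + 20²/1.5) / 2.9²
   = 7.8512 · (289 + 266.6667) / 8.41
   = 7.8512 · 555.6667 / 8.41
   = 518.75
Round up → n₁ = 519; n₂ = r·n₁ = 1.5 × 519 = 779.

n₁ = 519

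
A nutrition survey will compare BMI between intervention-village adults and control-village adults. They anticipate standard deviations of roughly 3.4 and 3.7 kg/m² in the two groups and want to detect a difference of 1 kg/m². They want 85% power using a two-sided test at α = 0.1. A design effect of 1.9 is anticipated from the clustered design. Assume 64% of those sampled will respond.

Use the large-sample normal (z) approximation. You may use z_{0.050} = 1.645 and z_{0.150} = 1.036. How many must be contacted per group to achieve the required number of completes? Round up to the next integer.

n = (z_{α/2} + z_β)² · (σ₁² + σ₂²) / δ²
  = (1.645 + 1.036)² · (3.4² + 3.7² = 25.25) / 1²
  = 7.1878 · 25.25 / 1
  = 181.49
Design effect: 1.9 × 181.49 = 344.83.
Adjust for 64% response: 344.83 / 0.64 = 538.80.
Round up → n = 539 per group.

n = 539 per group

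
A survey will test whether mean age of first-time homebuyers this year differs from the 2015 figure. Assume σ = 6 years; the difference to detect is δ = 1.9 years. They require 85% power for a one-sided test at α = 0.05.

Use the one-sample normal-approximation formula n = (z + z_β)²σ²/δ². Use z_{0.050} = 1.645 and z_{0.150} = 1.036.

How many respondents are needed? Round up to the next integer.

n = (z_α + z_β)² · σ² / δ²
  = (1.645 + 1.036)² · 6² / 1.9²
  = 7.1878 · 36 / 3.61
  = 71.68
Round up → n = 72.

n = 72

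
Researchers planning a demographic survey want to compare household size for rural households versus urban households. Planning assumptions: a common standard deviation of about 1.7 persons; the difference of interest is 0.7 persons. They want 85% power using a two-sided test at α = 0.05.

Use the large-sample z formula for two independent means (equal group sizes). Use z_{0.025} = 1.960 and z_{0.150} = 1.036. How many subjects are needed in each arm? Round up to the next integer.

n = (z_{α/2} + z_β)² · (σ₁² + σ₂²) / δ²
  = (1.960 + 1.036)² · (2·1.7² = 5.78) / 0.7²
  = 8.9760 · 5.78 / 0.49
  = 105.88
Round up → n = 106 per group.

n = 106 per group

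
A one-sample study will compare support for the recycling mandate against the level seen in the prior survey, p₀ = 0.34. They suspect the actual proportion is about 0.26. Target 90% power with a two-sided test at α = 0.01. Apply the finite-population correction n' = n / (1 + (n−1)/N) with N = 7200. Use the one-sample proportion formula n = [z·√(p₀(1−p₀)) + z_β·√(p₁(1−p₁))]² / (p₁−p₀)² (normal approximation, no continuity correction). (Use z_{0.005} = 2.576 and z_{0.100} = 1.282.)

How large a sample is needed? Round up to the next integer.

n = [z_{α/2}·√(p₀q₀) + z_β·√(p₁q₁)]² / (p₁ − p₀)²
  = [2.576·√(0.34·0.66) + 1.282·√(0.26·0.74)]² / (-0.08)²
  = [2.576·0.4737 + 1.282·0.4386]² / 0.0064
  = [1.7826]² / 0.0064
  = 496.51
Finite-population correction (N = 7200): 496.51 / (1 + (496.51 − 1)/7200) = 464.54.
Round up → n = 465.

n = 465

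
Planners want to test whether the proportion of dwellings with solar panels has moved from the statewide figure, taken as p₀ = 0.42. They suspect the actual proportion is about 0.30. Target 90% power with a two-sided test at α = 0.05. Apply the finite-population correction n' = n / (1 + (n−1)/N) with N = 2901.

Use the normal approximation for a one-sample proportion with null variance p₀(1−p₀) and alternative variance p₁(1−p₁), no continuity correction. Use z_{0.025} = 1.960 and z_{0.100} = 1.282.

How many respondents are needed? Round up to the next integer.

n = [z_{α/2}·√(p₀q₀) + z_β·√(p₁q₁)]² / (p₁ − p₀)²
  = [1.960·√(0.42·0.58) + 1.282·√(0.30·0.70)]² / (-0.12)²
  = [1.960·0.4936 + 1.282·0.4583]² / 0.0144
  = [1.5549]² / 0.0144
  = 167.89
Finite-population correction (N = 2901): 167.89 / (1 + (167.89 − 1)/2901) = 158.76.
Round up → n = 159.

n = 159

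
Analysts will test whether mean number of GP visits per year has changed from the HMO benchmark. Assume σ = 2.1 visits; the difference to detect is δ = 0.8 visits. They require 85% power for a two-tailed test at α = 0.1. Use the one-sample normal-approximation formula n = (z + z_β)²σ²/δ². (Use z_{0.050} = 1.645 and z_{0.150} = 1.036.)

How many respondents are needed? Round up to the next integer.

n = (z_{α/2} + z_β)² · σ² / δ²
  = (1.645 + 1.036)² · 2.1² / 0.8²
  = 7.1878 · 4.41 / 0.64
  = 49.53
Round up → n = 50.

n = 50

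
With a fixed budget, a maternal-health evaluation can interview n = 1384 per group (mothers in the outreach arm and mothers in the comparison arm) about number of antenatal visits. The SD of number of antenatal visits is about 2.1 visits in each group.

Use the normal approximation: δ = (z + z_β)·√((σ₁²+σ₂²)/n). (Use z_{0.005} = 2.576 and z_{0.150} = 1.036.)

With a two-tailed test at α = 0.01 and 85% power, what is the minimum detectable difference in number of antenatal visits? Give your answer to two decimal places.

Minimum detectable difference ≈ 0.29 visits

δ = (z_{α/2} + z_β) · √((σ₁²+σ₂²)/n)
  = (2.576 + 1.036) · √(8.82/1384)
  = 3.612 · √0.00637
  = 3.612 · 0.0798
  = 0.2883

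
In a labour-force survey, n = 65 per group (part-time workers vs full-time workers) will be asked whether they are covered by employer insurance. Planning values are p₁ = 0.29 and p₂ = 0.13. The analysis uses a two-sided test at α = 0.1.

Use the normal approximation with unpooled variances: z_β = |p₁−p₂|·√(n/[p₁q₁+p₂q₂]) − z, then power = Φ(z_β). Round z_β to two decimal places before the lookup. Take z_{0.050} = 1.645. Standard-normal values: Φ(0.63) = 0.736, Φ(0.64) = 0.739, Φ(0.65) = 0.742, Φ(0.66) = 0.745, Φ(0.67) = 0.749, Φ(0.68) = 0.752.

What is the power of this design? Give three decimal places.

z_β = |p₁−p₂|·√(n/[p₁q₁+p₂q₂]) − z_{α/2}
    = 0.16 · √(65/0.3190) − 1.645
    = 0.16 · 14.2745 − 1.645
    = 2.2839 − 1.645 = 0.6389 → 0.64
Power = Φ(0.64) = 0.739.

Power ≈ 0.739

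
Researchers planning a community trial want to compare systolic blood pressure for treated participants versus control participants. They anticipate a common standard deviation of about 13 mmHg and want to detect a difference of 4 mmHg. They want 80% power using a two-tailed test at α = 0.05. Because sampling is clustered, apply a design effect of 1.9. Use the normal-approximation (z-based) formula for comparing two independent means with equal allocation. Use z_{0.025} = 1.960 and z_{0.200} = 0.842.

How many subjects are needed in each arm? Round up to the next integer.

n = 316 per group

n = (z_{α/2} + z_β)² · (σ₁² + σ₂²) / δ²
  = (1.960 + 0.842)² · (2·13² = 338) / 4²
  = 7.8512 · 338 / 16
  = 165.86
Design effect: 1.9 × 165.86 = 315.13.
Round up → n = 316 per group.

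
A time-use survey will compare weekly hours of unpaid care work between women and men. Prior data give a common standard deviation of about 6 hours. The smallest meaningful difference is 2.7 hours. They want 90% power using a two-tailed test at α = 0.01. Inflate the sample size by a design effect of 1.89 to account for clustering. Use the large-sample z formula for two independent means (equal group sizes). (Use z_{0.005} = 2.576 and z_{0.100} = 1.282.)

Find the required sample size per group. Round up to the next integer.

n = (z_{α/2} + z_β)² · (σ₁² + σ₂²) / δ²
  = (2.576 + 1.282)² · (2·6² = 72) / 2.7²
  = 14.8842 · 72 / 7.29
  = 147.00
Design effect: 1.89 × 147.00 = 277.84.
Round up → n = 278 per group.

n = 278 per group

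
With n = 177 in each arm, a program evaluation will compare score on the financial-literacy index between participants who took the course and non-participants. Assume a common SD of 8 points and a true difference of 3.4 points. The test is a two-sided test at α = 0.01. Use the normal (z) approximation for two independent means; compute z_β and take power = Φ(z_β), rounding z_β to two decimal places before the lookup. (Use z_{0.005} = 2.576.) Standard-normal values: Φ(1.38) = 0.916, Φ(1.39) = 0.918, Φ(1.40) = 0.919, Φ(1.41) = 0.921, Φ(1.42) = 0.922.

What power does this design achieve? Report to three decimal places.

Power ≈ 0.922

z_β = δ·√(n/(σ₁²+σ₂²)) − z_{α/2}
    = 3.4 · √(177/128) − 2.576
    = 3.4 · 1.17593 − 2.576
    = 3.9982 − 2.576 = 1.4222 → 1.42
Power = Φ(1.42) = 0.922.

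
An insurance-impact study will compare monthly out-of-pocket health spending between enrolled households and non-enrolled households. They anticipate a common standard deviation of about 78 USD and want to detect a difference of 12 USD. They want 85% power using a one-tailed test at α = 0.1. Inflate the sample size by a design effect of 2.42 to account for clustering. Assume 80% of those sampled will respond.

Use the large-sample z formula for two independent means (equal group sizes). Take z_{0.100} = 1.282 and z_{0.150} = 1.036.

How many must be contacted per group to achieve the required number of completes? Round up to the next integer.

n = (z_α + z_β)² · (σ₁² + σ₂²) / δ²
  = (1.282 + 1.036)² · (2·78² = 12168) / 12²
  = 5.3731 · 12168 / 144
  = 454.03
Design effect: 2.42 × 454.03 = 1098.75.
Adjust for 80% response: 1098.75 / 0.80 = 1373.44.
Round up → n = 1374 per group.

n = 1374 per group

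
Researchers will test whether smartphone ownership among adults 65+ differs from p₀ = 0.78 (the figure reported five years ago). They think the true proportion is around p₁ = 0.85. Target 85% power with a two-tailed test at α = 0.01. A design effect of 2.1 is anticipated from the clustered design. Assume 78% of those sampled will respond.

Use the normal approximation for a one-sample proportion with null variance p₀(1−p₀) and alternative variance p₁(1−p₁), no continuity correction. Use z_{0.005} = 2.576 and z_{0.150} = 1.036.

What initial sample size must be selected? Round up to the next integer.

n = 1135

n = [z_{α/2}·√(p₀q₀) + z_β·√(p₁q₁)]² / (p₁ − p₀)²
  = [2.576·√(0.78·0.22) + 1.036·√(0.85·0.15)]² / (0.07)²
  = [2.576·0.4142 + 1.036·0.3571]² / 0.0049
  = [1.4370]² / 0.0049
  = 421.44
Design effect: 2.1 × 421.44 = 885.02.
Adjust for 78% response: 885.02 / 0.78 = 1134.64.
Round up → n = 1135.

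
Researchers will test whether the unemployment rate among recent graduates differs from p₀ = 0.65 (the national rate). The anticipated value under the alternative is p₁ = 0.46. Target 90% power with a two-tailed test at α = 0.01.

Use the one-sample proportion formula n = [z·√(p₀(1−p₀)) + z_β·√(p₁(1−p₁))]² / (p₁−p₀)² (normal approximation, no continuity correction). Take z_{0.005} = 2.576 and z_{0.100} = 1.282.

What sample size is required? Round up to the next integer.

n = [z_{α/2}·√(p₀q₀) + z_β·√(p₁q₁)]² / (p₁ − p₀)²
  = [2.576·√(0.65·0.35) + 1.282·√(0.46·0.54)]² / (-0.19)²
  = [2.576·0.4770 + 1.282·0.4984]² / 0.0361
  = [1.8676]² / 0.0361
  = 96.62
Round up → n = 97.

n = 97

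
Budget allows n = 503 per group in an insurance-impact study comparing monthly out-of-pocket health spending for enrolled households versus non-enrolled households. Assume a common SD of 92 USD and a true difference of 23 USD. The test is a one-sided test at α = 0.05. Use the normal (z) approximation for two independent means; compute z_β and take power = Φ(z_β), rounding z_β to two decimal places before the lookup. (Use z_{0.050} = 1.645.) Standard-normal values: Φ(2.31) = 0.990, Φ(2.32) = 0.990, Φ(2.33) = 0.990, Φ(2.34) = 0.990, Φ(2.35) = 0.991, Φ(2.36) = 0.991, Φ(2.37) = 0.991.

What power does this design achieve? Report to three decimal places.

Power ≈ 0.990

z_β = δ·√(n/(σ₁²+σ₂²)) − z_α
    = 23 · √(503/16928) − 1.645
    = 23 · 0.17238 − 1.645
    = 3.9647 − 1.645 = 2.3197 → 2.32
Power = Φ(2.32) = 0.990.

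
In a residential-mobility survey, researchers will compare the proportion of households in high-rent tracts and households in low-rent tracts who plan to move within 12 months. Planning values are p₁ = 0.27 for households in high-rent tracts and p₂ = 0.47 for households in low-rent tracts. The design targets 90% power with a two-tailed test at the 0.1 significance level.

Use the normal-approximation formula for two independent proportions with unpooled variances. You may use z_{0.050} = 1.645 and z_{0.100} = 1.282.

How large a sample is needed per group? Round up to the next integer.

n = 96 per group

n = (z_{α/2} + z_β)² · [p₁(1−p₁) + p₂(1−p₂)] / (p₁ − p₂)²
  = (1.645 + 1.282)² · (0.27·0.73 + 0.47·0.53) / (-0.20)²
  = (2.927)² · (0.1971 + 0.2491) / 0.0400
  = 8.5673 · 0.4462 / 0.0400
  = 95.57
Round up → n = 96 per group.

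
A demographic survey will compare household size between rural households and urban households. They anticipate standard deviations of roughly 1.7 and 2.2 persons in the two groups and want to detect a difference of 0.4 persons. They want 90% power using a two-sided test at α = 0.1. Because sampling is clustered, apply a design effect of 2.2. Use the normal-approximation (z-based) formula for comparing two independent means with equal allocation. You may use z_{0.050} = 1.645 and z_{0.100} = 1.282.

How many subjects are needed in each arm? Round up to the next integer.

n = 911 per group

n = (z_{α/2} + z_β)² · (σ₁² + σ₂²) / δ²
  = (1.645 + 1.282)² · (1.7² + 2.2² = 7.73) / 0.4²
  = 8.5673 · 7.73 / 0.16
  = 413.91
Design effect: 2.2 × 413.91 = 910.60.
Round up → n = 911 per group.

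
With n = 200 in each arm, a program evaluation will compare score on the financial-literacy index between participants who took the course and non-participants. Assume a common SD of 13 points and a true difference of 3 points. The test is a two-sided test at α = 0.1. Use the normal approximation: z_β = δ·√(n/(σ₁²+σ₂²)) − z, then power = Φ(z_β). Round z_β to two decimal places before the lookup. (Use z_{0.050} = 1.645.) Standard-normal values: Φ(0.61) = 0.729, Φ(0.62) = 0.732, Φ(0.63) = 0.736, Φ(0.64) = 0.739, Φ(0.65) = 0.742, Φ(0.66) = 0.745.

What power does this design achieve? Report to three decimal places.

Power ≈ 0.745

z_β = δ·√(n/(σ₁²+σ₂²)) − z_{α/2}
    = 3 · √(200/338) − 1.645
    = 3 · 0.76923 − 1.645
    = 2.3077 − 1.645 = 0.6627 → 0.66
Power = Φ(0.66) = 0.745.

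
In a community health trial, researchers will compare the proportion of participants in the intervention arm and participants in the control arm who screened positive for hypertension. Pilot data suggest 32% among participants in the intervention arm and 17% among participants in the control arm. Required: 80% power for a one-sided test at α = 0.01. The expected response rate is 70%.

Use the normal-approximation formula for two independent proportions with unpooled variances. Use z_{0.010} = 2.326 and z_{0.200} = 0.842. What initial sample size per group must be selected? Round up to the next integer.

n = (z_α + z_β)² · [p₁(1−p₁) + p₂(1−p₂)] / (p₁ − p₂)²
  = (2.326 + 0.842)² · (0.32·0.68 + 0.17·0.83) / (0.15)²
  = (3.168)² · (0.2176 + 0.1411) / 0.0225
  = 10.0362 · 0.3587 / 0.0225
  = 160.00
Adjust for 70% response: 160.00 / 0.70 = 228.57.
Round up → n = 229 per group.

n = 229 per group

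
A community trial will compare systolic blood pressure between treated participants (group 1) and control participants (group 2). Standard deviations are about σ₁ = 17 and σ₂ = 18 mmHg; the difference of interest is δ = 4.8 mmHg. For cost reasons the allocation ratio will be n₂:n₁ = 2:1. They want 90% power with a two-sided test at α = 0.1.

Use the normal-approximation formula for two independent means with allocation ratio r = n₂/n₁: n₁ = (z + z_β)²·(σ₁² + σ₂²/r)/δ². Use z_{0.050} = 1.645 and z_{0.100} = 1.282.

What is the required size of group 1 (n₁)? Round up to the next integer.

n₁ = 168

n₁ = (z_{α/2} + z_β)² · (σ₁² + σ₂²/r) / δ²
   = (1.645 + 1.282)² · (17² + 18²/2) / 4.8²
   = 8.5673 · (289 + 162) / 23.04
   = 8.5673 · 451 / 23.04
   = 167.70
Round up → n₁ = 168; n₂ = r·n₁ = 2 × 168 = 336.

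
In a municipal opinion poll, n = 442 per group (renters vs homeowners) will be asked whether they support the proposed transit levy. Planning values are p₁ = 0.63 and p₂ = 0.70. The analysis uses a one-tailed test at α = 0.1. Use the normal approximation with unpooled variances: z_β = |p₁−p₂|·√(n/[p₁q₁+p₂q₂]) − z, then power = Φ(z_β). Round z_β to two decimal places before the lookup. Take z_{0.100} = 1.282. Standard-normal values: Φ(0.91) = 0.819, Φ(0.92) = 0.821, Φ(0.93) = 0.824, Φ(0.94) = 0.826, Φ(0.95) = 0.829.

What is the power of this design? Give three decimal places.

z_β = |p₁−p₂|·√(n/[p₁q₁+p₂q₂]) − z_α
    = 0.07 · √(442/0.4431) − 1.282
    = 0.07 · 31.5835 − 1.282
    = 2.2108 − 1.282 = 0.9288 → 0.93
Power = Φ(0.93) = 0.824.

Power ≈ 0.824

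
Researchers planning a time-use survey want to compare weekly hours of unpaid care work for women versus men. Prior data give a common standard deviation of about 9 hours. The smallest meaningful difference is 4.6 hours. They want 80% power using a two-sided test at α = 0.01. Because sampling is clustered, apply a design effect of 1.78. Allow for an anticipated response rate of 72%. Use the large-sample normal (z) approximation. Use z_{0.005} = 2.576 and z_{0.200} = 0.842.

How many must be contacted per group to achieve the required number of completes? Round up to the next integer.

n = (z_{α/2} + z_β)² · (σ₁² + σ₂²) / δ²
  = (2.576 + 0.842)² · (2·9² = 162) / 4.6²
  = 11.6827 · 162 / 21.16
  = 89.44
Design effect: 1.78 × 89.44 = 159.21.
Adjust for 72% response: 159.21 / 0.72 = 221.12.
Round up → n = 222 per group.

n = 222 per group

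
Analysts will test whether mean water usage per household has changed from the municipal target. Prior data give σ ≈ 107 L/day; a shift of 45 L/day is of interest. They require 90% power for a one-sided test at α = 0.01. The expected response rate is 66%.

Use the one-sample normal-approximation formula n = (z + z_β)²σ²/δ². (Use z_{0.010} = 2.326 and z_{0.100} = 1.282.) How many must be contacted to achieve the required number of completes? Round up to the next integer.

n = 112

n = (z_α + z_β)² · σ² / δ²
  = (2.326 + 1.282)² · 107² / 45²
  = 13.0177 · 11449 / 2025
  = 73.60
Adjust for 66% response: 73.60 / 0.66 = 111.51.
Round up → n = 112.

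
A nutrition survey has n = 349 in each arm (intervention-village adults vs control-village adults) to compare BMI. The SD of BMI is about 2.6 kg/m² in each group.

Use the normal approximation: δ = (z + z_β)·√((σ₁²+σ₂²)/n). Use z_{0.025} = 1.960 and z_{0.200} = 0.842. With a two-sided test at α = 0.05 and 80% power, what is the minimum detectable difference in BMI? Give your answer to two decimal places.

δ = (z_{α/2} + z_β) · √((σ₁²+σ₂²)/n)
  = (1.960 + 0.842) · √(13.52/349)
  = 2.802 · √0.03874
  = 2.802 · 0.1968
  = 0.5515

Minimum detectable difference ≈ 0.55 kg/m²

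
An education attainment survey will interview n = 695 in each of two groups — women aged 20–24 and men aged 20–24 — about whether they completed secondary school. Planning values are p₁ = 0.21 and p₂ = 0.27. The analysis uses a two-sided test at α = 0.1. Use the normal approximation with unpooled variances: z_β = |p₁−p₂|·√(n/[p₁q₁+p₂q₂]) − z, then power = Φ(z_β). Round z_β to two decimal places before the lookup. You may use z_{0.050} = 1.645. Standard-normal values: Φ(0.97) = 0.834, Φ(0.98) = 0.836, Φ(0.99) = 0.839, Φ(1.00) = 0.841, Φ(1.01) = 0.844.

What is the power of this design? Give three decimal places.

Power ≈ 0.836

z_β = |p₁−p₂|·√(n/[p₁q₁+p₂q₂]) − z_{α/2}
    = 0.06 · √(695/0.3630) − 1.645
    = 0.06 · 43.7561 − 1.645
    = 2.6254 − 1.645 = 0.9804 → 0.98
Power = Φ(0.98) = 0.836.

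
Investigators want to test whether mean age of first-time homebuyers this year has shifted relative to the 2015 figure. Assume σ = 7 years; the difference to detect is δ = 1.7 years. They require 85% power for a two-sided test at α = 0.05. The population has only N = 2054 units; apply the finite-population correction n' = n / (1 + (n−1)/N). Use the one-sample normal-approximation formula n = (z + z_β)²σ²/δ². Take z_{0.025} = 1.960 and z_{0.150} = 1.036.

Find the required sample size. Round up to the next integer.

n = 142

n = (z_{α/2} + z_β)² · σ² / δ²
  = (1.960 + 1.036)² · 7² / 1.7²
  = 8.9760 · 49 / 2.89
  = 152.19
Finite-population correction (N = 2054): 152.19 / (1 + (152.19 − 1)/2054) = 141.75.
Round up → n = 142.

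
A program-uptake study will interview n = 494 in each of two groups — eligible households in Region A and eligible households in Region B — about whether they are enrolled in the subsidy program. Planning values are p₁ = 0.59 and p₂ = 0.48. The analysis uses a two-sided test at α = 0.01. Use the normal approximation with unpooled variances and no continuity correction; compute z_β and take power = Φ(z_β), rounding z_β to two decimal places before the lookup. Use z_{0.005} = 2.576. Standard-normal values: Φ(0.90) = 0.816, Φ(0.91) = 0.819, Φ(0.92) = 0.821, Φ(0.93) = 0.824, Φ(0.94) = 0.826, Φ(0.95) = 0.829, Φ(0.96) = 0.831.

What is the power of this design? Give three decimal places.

Power ≈ 0.819

z_β = |p₁−p₂|·√(n/[p₁q₁+p₂q₂]) − z_{α/2}
    = 0.11 · √(494/0.4915) − 2.576
    = 0.11 · 31.7031 − 2.576
    = 3.4873 − 2.576 = 0.9113 → 0.91
Power = Φ(0.91) = 0.819.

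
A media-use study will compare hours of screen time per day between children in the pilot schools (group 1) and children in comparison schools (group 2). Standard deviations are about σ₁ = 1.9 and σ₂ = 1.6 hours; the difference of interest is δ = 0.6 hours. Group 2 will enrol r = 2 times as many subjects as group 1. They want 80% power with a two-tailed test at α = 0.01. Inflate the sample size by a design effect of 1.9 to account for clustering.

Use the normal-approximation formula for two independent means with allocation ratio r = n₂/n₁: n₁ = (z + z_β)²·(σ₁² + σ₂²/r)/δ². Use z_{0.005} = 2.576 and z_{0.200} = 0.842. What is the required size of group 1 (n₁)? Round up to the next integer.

n₁ = (z_{α/2} + z_β)² · (σ₁² + σ₂²/r) / δ²
   = (2.576 + 0.842)² · (1.9² + 1.6²/2) / 0.6²
   = 11.6827 · (3.61 + 1.28) / 0.36
   = 11.6827 · 4.89 / 0.36
   = 158.69
Design effect: 1.9 × 158.69 = 301.51.
Round up → n₁ = 302; n₂ = r·n₁ = 2 × 302 = 604.

n₁ = 302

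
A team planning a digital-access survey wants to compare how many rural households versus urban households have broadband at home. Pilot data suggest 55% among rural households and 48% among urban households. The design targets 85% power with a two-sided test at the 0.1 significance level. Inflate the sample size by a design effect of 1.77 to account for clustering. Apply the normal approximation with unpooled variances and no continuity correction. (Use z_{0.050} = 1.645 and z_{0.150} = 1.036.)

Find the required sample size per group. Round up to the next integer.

n = (z_{α/2} + z_β)² · [p₁(1−p₁) + p₂(1−p₂)] / (p₁ − p₂)²
  = (1.645 + 1.036)² · (0.55·0.45 + 0.48·0.52) / (0.07)²
  = (2.681)² · (0.2475 + 0.2496) / 0.0049
  = 7.1878 · 0.4971 / 0.0049
  = 729.19
Design effect: 1.77 × 729.19 = 1290.67.
Round up → n = 1291 per group.

n = 1291 per group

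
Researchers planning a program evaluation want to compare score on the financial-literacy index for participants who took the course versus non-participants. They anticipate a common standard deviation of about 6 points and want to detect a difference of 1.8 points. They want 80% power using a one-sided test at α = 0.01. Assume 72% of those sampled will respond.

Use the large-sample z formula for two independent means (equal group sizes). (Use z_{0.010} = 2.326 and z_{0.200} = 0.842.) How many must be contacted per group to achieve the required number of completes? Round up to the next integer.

n = (z_α + z_β)² · (σ₁² + σ₂²) / δ²
  = (2.326 + 0.842)² · (2·6² = 72) / 1.8²
  = 10.0362 · 72 / 3.24
  = 223.03
Adjust for 72% response: 223.03 / 0.72 = 309.76.
Round up → n = 310 per group.

n = 310 per group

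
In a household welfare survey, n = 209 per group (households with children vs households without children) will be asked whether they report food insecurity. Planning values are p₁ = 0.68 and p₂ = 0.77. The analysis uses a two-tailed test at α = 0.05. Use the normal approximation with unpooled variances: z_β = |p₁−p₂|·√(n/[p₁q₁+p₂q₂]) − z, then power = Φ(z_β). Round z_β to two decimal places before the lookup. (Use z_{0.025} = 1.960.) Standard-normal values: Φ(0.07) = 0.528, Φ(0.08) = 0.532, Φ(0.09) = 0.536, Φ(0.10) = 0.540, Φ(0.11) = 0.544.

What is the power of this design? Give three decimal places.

z_β = |p₁−p₂|·√(n/[p₁q₁+p₂q₂]) − z_{α/2}
    = 0.09 · √(209/0.3947) − 1.960
    = 0.09 · 23.0112 − 1.960
    = 2.0710 − 1.960 = 0.1110 → 0.11
Power = Φ(0.11) = 0.544.

Power ≈ 0.544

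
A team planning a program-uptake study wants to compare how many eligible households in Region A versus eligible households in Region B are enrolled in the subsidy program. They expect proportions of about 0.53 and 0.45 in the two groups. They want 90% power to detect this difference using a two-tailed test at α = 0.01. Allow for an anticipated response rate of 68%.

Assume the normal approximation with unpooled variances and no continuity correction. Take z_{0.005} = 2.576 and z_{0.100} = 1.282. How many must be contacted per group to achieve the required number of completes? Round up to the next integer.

n = 1699 per group

n = (z_{α/2} + z_β)² · [p₁(1−p₁) + p₂(1−p₂)] / (p₁ − p₂)²
  = (2.576 + 1.282)² · (0.53·0.47 + 0.45·0.55) / (0.08)²
  = (3.858)² · (0.2491 + 0.2475) / 0.0064
  = 14.8842 · 0.4966 / 0.0064
  = 1154.92
Adjust for 68% response: 1154.92 / 0.68 = 1698.41.
Round up → n = 1699 per group.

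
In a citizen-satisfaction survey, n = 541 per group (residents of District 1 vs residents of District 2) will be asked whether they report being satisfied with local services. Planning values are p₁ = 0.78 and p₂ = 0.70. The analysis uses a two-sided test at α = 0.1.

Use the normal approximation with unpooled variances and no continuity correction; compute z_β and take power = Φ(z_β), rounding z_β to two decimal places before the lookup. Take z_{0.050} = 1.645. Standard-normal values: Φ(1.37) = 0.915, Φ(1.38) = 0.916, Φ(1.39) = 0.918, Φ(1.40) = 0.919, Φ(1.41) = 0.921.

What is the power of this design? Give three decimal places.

z_β = |p₁−p₂|·√(n/[p₁q₁+p₂q₂]) − z_{α/2}
    = 0.08 · √(541/0.3816) − 1.645
    = 0.08 · 37.6526 − 1.645
    = 3.0122 − 1.645 = 1.3672 → 1.37
Power = Φ(1.37) = 0.915.

Power ≈ 0.915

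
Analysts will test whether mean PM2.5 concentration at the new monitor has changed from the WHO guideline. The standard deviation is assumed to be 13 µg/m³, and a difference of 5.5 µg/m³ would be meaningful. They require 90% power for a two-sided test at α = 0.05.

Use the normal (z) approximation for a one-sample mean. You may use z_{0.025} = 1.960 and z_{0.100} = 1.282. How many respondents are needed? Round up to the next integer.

n = 59

n = (z_{α/2} + z_β)² · σ² / δ²
  = (1.960 + 1.282)² · 13² / 5.5²
  = 10.5106 · 169 / 30.25
  = 58.72
Round up → n = 59.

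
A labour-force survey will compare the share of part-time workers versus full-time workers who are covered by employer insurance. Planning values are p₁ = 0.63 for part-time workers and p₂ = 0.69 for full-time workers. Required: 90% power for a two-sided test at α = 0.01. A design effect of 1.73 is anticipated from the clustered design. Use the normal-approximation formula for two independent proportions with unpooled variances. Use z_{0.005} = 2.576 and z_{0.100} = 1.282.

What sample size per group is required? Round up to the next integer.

n = 3198 per group

n = (z_{α/2} + z_β)² · [p₁(1−p₁) + p₂(1−p₂)] / (p₁ − p₂)²
  = (2.576 + 1.282)² · (0.63·0.37 + 0.69·0.31) / (-0.06)²
  = (3.858)² · (0.2331 + 0.2139) / 0.0036
  = 14.8842 · 0.4470 / 0.0036
  = 1848.12
Design effect: 1.73 × 1848.12 = 3197.24.
Round up → n = 3198 per group.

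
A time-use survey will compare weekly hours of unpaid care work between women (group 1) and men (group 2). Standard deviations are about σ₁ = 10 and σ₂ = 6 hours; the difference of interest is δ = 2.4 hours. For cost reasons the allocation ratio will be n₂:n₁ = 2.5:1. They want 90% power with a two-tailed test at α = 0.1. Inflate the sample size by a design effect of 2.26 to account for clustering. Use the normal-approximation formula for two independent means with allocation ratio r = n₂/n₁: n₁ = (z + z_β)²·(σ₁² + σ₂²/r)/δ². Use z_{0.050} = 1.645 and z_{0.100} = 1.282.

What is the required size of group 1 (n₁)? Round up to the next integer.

n₁ = 385

n₁ = (z_{α/2} + z_β)² · (σ₁² + σ₂²/r) / δ²
   = (1.645 + 1.282)² · (10² + 6²/2.5) / 2.4²
   = 8.5673 · (100 + 14.4) / 5.76
   = 8.5673 · 114.4 / 5.76
   = 170.16
Design effect: 2.26 × 170.16 = 384.55.
Round up → n₁ = 385; n₂ = r·n₁ = 2.5 × 385 = 963.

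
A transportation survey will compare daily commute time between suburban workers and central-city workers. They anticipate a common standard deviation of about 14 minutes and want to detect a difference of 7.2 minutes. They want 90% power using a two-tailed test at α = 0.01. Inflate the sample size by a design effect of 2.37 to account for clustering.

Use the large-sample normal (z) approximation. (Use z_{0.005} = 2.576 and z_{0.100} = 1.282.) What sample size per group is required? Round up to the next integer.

n = (z_{α/2} + z_β)² · (σ₁² + σ₂²) / δ²
  = (2.576 + 1.282)² · (2·14² = 392) / 7.2²
  = 14.8842 · 392 / 51.84
  = 112.55
Design effect: 2.37 × 112.55 = 266.74.
Round up → n = 267 per group.

n = 267 per group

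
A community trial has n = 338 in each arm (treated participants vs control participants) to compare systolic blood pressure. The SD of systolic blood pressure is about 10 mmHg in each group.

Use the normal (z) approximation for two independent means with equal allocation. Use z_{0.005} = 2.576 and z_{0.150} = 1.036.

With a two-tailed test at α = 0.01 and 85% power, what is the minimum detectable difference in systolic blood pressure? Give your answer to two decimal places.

δ = (z_{α/2} + z_β) · √((σ₁²+σ₂²)/n)
  = (2.576 + 1.036) · √(200/338)
  = 3.612 · √0.59172
  = 3.612 · 0.7692
  = 2.7785

Minimum detectable difference ≈ 2.78 mmHg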